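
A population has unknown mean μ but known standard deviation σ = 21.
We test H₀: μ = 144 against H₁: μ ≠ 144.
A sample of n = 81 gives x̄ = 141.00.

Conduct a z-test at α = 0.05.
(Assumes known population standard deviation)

Answer: z = -1.2857, fail to reject H₀

Derivation:
Standard error: SE = σ/√n = 21/√81 = 2.3333
z-statistic: z = (x̄ - μ₀)/SE = (141.00 - 144)/2.3333 = -1.2857
Critical value: ±1.960
p-value = 0.1985
Decision: fail to reject H₀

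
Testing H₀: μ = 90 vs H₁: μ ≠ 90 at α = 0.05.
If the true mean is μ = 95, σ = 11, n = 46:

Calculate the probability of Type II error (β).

Answer: β ≈ 0.1308

Derivation:
SE = σ/√n = 11/√46 = 1.6219
Critical values: μ₀ ± z_0.025×SE = 90 ± 1.960×1.6219
Acceptance region: (86.8211, 93.1789)
Under H₁ (μ = 95): z_high = (93.1789 - 95)/1.6219 = -1.1228, z_low = (86.8211 - 95)/1.6219 = -5.0428
β = P(not reject | H₁) = Φ(-1.1228) - Φ(-5.0428) ≈ 0.1308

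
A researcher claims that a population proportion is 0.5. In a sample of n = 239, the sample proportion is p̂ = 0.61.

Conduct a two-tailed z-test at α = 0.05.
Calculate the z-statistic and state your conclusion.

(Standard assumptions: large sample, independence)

H₀: p = 0.5, H₁: p ≠ 0.5
Standard error: SE = √(p₀(1-p₀)/n) = √(0.5×0.5/239) = 0.032342
z-statistic: z = (p̂ - p₀)/SE = (0.61 - 0.5)/0.032342 = 3.4012
Critical value: z_0.025 = ±1.960
p-value = 0.0007
Decision: reject H₀ at α = 0.05

Answer: z = 3.4012, reject H₀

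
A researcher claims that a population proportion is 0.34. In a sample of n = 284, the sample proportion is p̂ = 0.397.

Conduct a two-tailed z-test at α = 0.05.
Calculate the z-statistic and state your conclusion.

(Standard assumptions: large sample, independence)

Answer: z = 2.0278, reject H₀

Derivation:
H₀: p = 0.34, H₁: p ≠ 0.34
Standard error: SE = √(p₀(1-p₀)/n) = √(0.34×0.66/284) = 0.028109
z-statistic: z = (p̂ - p₀)/SE = (0.397 - 0.34)/0.028109 = 2.0278
Critical value: z_0.025 = ±1.960
p-value = 0.0426
Decision: reject H₀ at α = 0.05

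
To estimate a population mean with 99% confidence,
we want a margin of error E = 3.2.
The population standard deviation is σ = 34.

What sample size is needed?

z_0.005 = 2.576
n = (z×σ/E)² = (2.576×34/3.2)²
n = 749.1169
Round up: n = 750

Answer: n = 750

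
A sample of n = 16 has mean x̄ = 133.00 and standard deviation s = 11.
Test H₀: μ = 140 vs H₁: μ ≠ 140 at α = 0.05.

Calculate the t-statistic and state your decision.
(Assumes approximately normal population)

df = n - 1 = 15
SE = s/√n = 11/√16 = 2.7500
t = (x̄ - μ₀)/SE = (133.00 - 140)/2.7500 = -2.5455
Critical value: t_{0.025,15} = ±2.131
p-value ≈ 0.0224
Decision: reject H₀

Answer: t = -2.5455, reject H₀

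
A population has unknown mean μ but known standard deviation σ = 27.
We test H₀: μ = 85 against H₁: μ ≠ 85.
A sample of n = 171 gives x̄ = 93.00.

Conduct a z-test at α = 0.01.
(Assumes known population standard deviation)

Standard error: SE = σ/√n = 27/√171 = 2.0647
z-statistic: z = (x̄ - μ₀)/SE = (93.00 - 85)/2.0647 = 3.8747
Critical value: ±2.576
p-value = 0.0001
Decision: reject H₀

Answer: z = 3.8747, reject H₀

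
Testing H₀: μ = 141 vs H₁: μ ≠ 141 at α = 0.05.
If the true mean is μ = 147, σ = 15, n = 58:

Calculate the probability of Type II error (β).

Answer: β ≈ 0.1387

Derivation:
SE = σ/√n = 15/√58 = 1.9696
Critical values: μ₀ ± z_0.025×SE = 141 ± 1.960×1.9696
Acceptance region: (137.1396, 144.8604)
Under H₁ (μ = 147): z_high = (144.8604 - 147)/1.9696 = -1.0863, z_low = (137.1396 - 147)/1.9696 = -5.0063
β = P(not reject | H₁) = Φ(-1.0863) - Φ(-5.0063) ≈ 0.1387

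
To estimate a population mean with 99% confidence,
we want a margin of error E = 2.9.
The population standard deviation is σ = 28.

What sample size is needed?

Answer: n = 619

Derivation:
z_0.005 = 2.576
n = (z×σ/E)² = (2.576×28/2.9)²
n = 618.6027
Round up: n = 619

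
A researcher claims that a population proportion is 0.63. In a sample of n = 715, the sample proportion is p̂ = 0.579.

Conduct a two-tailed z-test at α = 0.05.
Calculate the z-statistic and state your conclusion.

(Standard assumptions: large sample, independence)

H₀: p = 0.63, H₁: p ≠ 0.63
Standard error: SE = √(p₀(1-p₀)/n) = √(0.63×0.37/715) = 0.018056
z-statistic: z = (p̂ - p₀)/SE = (0.579 - 0.63)/0.018056 = -2.8245
Critical value: z_0.025 = ±1.960
p-value = 0.0047
Decision: reject H₀ at α = 0.05

Answer: z = -2.8245, reject H₀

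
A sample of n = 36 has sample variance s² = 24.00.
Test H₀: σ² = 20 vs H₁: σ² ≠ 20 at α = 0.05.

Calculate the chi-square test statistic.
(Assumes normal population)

df = n - 1 = 35
χ² = (n-1)s²/σ₀² = 35×24.00/20 = 42.0000
Critical values: χ²_{0.975,35} = 20.569, χ²_{0.025,35} = 53.203
Rejection region: χ² < 20.569 or χ² > 53.203
Decision: fail to reject H₀

Answer: χ² = 42.0000, fail to reject H₀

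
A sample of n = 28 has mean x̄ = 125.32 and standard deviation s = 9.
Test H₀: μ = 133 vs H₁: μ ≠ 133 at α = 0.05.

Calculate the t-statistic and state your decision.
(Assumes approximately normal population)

Answer: t = -4.5155, reject H₀

Derivation:
df = n - 1 = 27
SE = s/√n = 9/√28 = 1.7008
t = (x̄ - μ₀)/SE = (125.32 - 133)/1.7008 = -4.5155
Critical value: t_{0.025,27} = ±2.052
p-value ≈ 0.0001
Decision: reject H₀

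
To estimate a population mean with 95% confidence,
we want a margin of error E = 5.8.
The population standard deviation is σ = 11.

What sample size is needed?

Answer: n = 14

Derivation:
z_0.025 = 1.960
n = (z×σ/E)² = (1.960×11/5.8)²
n = 13.8179
Round up: n = 14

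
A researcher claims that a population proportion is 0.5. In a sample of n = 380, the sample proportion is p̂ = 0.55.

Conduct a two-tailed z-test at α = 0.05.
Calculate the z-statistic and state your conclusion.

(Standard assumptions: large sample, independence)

Answer: z = 1.9494, fail to reject H₀

Derivation:
H₀: p = 0.5, H₁: p ≠ 0.5
Standard error: SE = √(p₀(1-p₀)/n) = √(0.5×0.5/380) = 0.025649
z-statistic: z = (p̂ - p₀)/SE = (0.55 - 0.5)/0.025649 = 1.9494
Critical value: z_0.025 = ±1.960
p-value = 0.0512
Decision: fail to reject H₀ at α = 0.05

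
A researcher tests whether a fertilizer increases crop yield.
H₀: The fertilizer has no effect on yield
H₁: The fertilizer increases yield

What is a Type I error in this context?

Answer: Concluding the fertilizer works when it doesn't

Derivation:
Type I error: rejecting H₀ when it is actually true (false positive).
Type II error: failing to reject H₀ when H₁ is actually true (false negative).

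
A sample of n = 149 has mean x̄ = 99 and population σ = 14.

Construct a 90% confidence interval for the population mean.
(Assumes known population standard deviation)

Answer: (97.1133, 100.8867)

Derivation:
Confidence level: 90%, α = 0.1
z_0.05 = 1.645
SE = σ/√n = 14/√149 = 1.1469
Margin of error = 1.645 × 1.1469 = 1.8867
CI: x̄ ± margin = 99 ± 1.8867
CI: (97.1133, 100.8867)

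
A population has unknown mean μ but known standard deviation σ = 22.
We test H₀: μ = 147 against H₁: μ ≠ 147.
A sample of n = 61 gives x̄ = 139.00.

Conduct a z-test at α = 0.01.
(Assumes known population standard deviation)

Answer: z = -2.8401, reject H₀

Derivation:
Standard error: SE = σ/√n = 22/√61 = 2.8168
z-statistic: z = (x̄ - μ₀)/SE = (139.00 - 147)/2.8168 = -2.8401
Critical value: ±2.576
p-value = 0.0045
Decision: reject H₀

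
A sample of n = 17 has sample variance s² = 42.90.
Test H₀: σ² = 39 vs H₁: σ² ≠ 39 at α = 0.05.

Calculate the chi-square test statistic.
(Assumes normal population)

df = n - 1 = 16
χ² = (n-1)s²/σ₀² = 16×42.90/39 = 17.6000
Critical values: χ²_{0.975,16} = 6.908, χ²_{0.025,16} = 28.845
Rejection region: χ² < 6.908 or χ² > 28.845
Decision: fail to reject H₀

Answer: χ² = 17.6000, fail to reject H₀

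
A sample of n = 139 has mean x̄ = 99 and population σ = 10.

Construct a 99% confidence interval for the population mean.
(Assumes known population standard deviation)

Confidence level: 99%, α = 0.01
z_0.005 = 2.576
SE = σ/√n = 10/√139 = 0.8482
Margin of error = 2.576 × 0.8482 = 2.1850
CI: x̄ ± margin = 99 ± 2.1850
CI: (96.8150, 101.1850)

Answer: (96.8150, 101.1850)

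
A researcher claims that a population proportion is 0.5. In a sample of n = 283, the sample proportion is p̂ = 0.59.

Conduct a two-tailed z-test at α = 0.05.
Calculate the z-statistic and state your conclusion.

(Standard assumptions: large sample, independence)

Answer: z = 3.0281, reject H₀

Derivation:
H₀: p = 0.5, H₁: p ≠ 0.5
Standard error: SE = √(p₀(1-p₀)/n) = √(0.5×0.5/283) = 0.029722
z-statistic: z = (p̂ - p₀)/SE = (0.59 - 0.5)/0.029722 = 3.0281
Critical value: z_0.025 = ±1.960
p-value = 0.0025
Decision: reject H₀ at α = 0.05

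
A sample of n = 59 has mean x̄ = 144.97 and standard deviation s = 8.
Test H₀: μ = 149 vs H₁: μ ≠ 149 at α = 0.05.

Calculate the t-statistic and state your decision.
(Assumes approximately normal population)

Answer: t = -3.8694, reject H₀

Derivation:
df = n - 1 = 58
SE = s/√n = 8/√59 = 1.0415
t = (x̄ - μ₀)/SE = (144.97 - 149)/1.0415 = -3.8694
Critical value: t_{0.025,58} = ±2.002
p-value ≈ 0.0003
Decision: reject H₀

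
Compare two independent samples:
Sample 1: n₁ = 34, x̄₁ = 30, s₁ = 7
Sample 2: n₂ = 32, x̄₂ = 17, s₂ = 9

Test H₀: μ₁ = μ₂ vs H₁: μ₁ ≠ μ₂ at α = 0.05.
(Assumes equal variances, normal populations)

Answer: t = 6.5720, reject H₀

Derivation:
Pooled variance: s²_p = [33×7² + 31×9²]/(64) = 64.5000
s_p = 8.0312
SE = s_p×√(1/n₁ + 1/n₂) = 8.0312×√(1/34 + 1/32) = 1.9781
t = (x̄₁ - x̄₂)/SE = (30 - 17)/1.9781 = 6.5720
df = 64, t-critical = ±1.998
Decision: reject H₀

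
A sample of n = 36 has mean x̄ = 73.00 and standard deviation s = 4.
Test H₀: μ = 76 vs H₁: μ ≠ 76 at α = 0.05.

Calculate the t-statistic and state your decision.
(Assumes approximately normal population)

Answer: t = -4.4998, reject H₀

Derivation:
df = n - 1 = 35
SE = s/√n = 4/√36 = 0.6667
t = (x̄ - μ₀)/SE = (73.00 - 76)/0.6667 = -4.4998
Critical value: t_{0.025,35} = ±2.030
p-value ≈ 0.0001
Decision: reject H₀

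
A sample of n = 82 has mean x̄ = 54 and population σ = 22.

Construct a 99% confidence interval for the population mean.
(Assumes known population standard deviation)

Answer: (47.7416, 60.2584)

Derivation:
Confidence level: 99%, α = 0.01
z_0.005 = 2.576
SE = σ/√n = 22/√82 = 2.4295
Margin of error = 2.576 × 2.4295 = 6.2584
CI: x̄ ± margin = 54 ± 6.2584
CI: (47.7416, 60.2584)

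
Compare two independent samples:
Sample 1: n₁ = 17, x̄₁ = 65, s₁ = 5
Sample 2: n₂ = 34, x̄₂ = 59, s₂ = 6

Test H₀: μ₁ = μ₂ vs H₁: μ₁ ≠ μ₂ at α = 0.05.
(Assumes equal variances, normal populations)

Answer: t = 3.5482, reject H₀

Derivation:
Pooled variance: s²_p = [16×5² + 33×6²]/(49) = 32.4082
s_p = 5.6928
SE = s_p×√(1/n₁ + 1/n₂) = 5.6928×√(1/17 + 1/34) = 1.6910
t = (x̄₁ - x̄₂)/SE = (65 - 59)/1.6910 = 3.5482
df = 49, t-critical = ±2.010
Decision: reject H₀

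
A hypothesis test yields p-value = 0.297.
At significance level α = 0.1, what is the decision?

Answer: fail to reject H₀

Derivation:
Compare p-value to α:
0.297 ≥ 0.1
Decision: fail to reject H₀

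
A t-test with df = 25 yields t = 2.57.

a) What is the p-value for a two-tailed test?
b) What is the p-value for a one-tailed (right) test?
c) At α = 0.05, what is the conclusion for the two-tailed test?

Using t-distribution with df = 25:
a) Two-tailed: p = 2×P(T > 2.57) = 0.0165
b) One-tailed: p = P(T > 2.57) = 0.0083
c) 0.0165 < 0.05, reject H₀

Answer: a) 0.0165, b) 0.0083, c) reject H₀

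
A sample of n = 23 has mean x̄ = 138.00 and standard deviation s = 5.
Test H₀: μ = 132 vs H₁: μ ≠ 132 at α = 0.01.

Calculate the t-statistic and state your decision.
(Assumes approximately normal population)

Answer: t = 5.7548, reject H₀

Derivation:
df = n - 1 = 22
SE = s/√n = 5/√23 = 1.0426
t = (x̄ - μ₀)/SE = (138.00 - 132)/1.0426 = 5.7548
Critical value: t_{0.005,22} = ±2.819
p-value < 0.0001
Decision: reject H₀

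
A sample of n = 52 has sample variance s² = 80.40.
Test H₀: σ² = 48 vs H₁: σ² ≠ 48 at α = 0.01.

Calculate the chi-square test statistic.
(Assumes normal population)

Answer: χ² = 85.4250, reject H₀

Derivation:
df = n - 1 = 51
χ² = (n-1)s²/σ₀² = 51×80.40/48 = 85.4250
Critical values: χ²_{0.995,51} = 28.735, χ²_{0.005,51} = 80.747
Rejection region: χ² < 28.735 or χ² > 80.747
Decision: reject H₀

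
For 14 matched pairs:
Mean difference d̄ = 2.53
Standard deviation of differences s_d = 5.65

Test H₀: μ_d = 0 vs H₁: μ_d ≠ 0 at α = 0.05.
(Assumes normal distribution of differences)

Answer: t = 1.6755, fail to reject H₀

Derivation:
df = n - 1 = 13
SE = s_d/√n = 5.65/√14 = 1.5100
t = d̄/SE = 2.53/1.5100 = 1.6755
Critical value: t_{0.025,13} = ±2.160
p-value ≈ 0.1177
Decision: fail to reject H₀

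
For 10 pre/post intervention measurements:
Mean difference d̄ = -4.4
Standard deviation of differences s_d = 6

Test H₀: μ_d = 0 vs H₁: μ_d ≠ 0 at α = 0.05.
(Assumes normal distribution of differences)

Answer: t = -2.3190, reject H₀

Derivation:
df = n - 1 = 9
SE = s_d/√n = 6/√10 = 1.8974
t = d̄/SE = -4.4/1.8974 = -2.3190
Critical value: t_{0.025,9} = ±2.262
p-value ≈ 0.0456
Decision: reject H₀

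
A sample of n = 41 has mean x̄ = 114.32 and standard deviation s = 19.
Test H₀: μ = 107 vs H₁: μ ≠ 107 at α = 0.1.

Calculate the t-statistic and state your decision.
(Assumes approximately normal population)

Answer: t = 2.4669, reject H₀

Derivation:
df = n - 1 = 40
SE = s/√n = 19/√41 = 2.9673
t = (x̄ - μ₀)/SE = (114.32 - 107)/2.9673 = 2.4669
Critical value: t_{0.05,40} = ±1.684
p-value ≈ 0.0180
Decision: reject H₀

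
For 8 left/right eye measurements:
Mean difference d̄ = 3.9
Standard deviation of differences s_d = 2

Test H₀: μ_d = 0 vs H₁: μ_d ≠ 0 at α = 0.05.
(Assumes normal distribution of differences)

Answer: t = 5.5155, reject H₀

Derivation:
df = n - 1 = 7
SE = s_d/√n = 2/√8 = 0.7071
t = d̄/SE = 3.9/0.7071 = 5.5155
Critical value: t_{0.025,7} = ±2.365
p-value ≈ 0.0009
Decision: reject H₀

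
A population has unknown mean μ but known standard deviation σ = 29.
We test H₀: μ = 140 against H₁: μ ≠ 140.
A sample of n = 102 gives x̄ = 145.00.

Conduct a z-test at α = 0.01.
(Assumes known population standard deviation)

Standard error: SE = σ/√n = 29/√102 = 2.8714
z-statistic: z = (x̄ - μ₀)/SE = (145.00 - 140)/2.8714 = 1.7413
Critical value: ±2.576
p-value = 0.0816
Decision: fail to reject H₀

Answer: z = 1.7413, fail to reject H₀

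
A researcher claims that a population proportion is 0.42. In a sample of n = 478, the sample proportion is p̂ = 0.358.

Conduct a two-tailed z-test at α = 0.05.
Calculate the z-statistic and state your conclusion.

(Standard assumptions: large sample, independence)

H₀: p = 0.42, H₁: p ≠ 0.42
Standard error: SE = √(p₀(1-p₀)/n) = √(0.42×0.58/478) = 0.022575
z-statistic: z = (p̂ - p₀)/SE = (0.358 - 0.42)/0.022575 = -2.7464
Critical value: z_0.025 = ±1.960
p-value = 0.0060
Decision: reject H₀ at α = 0.05

Answer: z = -2.7464, reject H₀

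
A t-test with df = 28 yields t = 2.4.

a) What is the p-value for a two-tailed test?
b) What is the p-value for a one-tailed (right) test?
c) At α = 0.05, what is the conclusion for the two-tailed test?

Using t-distribution with df = 28:
a) Two-tailed: p = 2×P(T > 2.4) = 0.0233
b) One-tailed: p = P(T > 2.4) = 0.0116
c) 0.0233 < 0.05, reject H₀

Answer: a) 0.0233, b) 0.0116, c) reject H₀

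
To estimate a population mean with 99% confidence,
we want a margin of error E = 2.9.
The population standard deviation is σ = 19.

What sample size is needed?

Answer: n = 285

Derivation:
z_0.005 = 2.576
n = (z×σ/E)² = (2.576×19/2.9)²
n = 284.8413
Round up: n = 285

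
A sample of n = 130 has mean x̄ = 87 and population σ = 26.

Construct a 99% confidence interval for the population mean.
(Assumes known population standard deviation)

Answer: (81.1257, 92.8743)

Derivation:
Confidence level: 99%, α = 0.01
z_0.005 = 2.576
SE = σ/√n = 26/√130 = 2.2804
Margin of error = 2.576 × 2.2804 = 5.8743
CI: x̄ ± margin = 87 ± 5.8743
CI: (81.1257, 92.8743)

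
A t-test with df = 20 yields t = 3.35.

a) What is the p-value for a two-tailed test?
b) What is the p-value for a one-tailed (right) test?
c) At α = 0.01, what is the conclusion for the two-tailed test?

Answer: a) 0.0032, b) 0.0016, c) reject H₀

Derivation:
Using t-distribution with df = 20:
a) Two-tailed: p = 2×P(T > 3.35) = 0.0032
b) One-tailed: p = P(T > 3.35) = 0.0016
c) 0.0032 < 0.01, reject H₀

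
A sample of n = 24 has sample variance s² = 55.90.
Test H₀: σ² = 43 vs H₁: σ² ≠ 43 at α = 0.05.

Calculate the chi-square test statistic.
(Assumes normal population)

df = n - 1 = 23
χ² = (n-1)s²/σ₀² = 23×55.90/43 = 29.9000
Critical values: χ²_{0.975,23} = 11.689, χ²_{0.025,23} = 38.076
Rejection region: χ² < 11.689 or χ² > 38.076
Decision: fail to reject H₀

Answer: χ² = 29.9000, fail to reject H₀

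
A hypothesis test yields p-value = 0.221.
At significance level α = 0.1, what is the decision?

Compare p-value to α:
0.221 ≥ 0.1
Decision: fail to reject H₀

Answer: fail to reject H₀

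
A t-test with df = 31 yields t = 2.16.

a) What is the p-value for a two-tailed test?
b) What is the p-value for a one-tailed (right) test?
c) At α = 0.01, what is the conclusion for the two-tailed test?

Answer: a) 0.0386, b) 0.0193, c) fail to reject H₀

Derivation:
Using t-distribution with df = 31:
a) Two-tailed: p = 2×P(T > 2.16) = 0.0386
b) One-tailed: p = P(T > 2.16) = 0.0193
c) 0.0386 ≥ 0.01, fail to reject H₀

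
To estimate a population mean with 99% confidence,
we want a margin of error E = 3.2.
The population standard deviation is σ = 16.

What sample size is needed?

z_0.005 = 2.576
n = (z×σ/E)² = (2.576×16/3.2)²
n = 165.8944
Round up: n = 166

Answer: n = 166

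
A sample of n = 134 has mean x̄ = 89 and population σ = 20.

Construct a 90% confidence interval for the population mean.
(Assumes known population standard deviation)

Answer: (86.1579, 91.8421)

Derivation:
Confidence level: 90%, α = 0.1
z_0.05 = 1.645
SE = σ/√n = 20/√134 = 1.7277
Margin of error = 1.645 × 1.7277 = 2.8421
CI: x̄ ± margin = 89 ± 2.8421
CI: (86.1579, 91.8421)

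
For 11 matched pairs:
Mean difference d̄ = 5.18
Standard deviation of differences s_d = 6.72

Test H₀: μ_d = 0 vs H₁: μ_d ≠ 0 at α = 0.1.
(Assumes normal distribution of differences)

df = n - 1 = 10
SE = s_d/√n = 6.72/√11 = 2.0262
t = d̄/SE = 5.18/2.0262 = 2.5565
Critical value: t_{0.05,10} = ±1.812
p-value ≈ 0.0285
Decision: reject H₀

Answer: t = 2.5565, reject H₀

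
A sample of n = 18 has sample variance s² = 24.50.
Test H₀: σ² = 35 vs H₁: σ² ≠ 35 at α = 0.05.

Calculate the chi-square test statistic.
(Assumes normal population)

Answer: χ² = 11.9000, fail to reject H₀

Derivation:
df = n - 1 = 17
χ² = (n-1)s²/σ₀² = 17×24.50/35 = 11.9000
Critical values: χ²_{0.975,17} = 7.564, χ²_{0.025,17} = 30.191
Rejection region: χ² < 7.564 or χ² > 30.191
Decision: fail to reject H₀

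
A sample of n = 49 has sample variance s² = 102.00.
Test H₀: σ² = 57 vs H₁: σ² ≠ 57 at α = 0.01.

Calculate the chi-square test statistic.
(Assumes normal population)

df = n - 1 = 48
χ² = (n-1)s²/σ₀² = 48×102.00/57 = 85.8947
Critical values: χ²_{0.995,48} = 26.511, χ²_{0.005,48} = 76.969
Rejection region: χ² < 26.511 or χ² > 76.969
Decision: reject H₀

Answer: χ² = 85.8947, reject H₀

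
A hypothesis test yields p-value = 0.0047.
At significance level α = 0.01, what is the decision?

Answer: reject H₀

Derivation:
Compare p-value to α:
0.0047 < 0.01
Decision: reject H₀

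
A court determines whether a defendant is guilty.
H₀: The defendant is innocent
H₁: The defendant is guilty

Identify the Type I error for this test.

Answer: Convicting an innocent person

Derivation:
Type I error: rejecting H₀ when it is actually true (false positive).
Type II error: failing to reject H₀ when H₁ is actually true (false negative).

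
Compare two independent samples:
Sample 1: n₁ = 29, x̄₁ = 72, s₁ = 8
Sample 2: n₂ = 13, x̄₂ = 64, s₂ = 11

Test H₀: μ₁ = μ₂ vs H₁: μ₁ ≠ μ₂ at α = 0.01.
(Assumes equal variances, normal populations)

Answer: t = 2.6615, fail to reject H₀

Derivation:
Pooled variance: s²_p = [28×8² + 12×11²]/(40) = 81.1000
s_p = 9.0056
SE = s_p×√(1/n₁ + 1/n₂) = 9.0056×√(1/29 + 1/13) = 3.0058
t = (x̄₁ - x̄₂)/SE = (72 - 64)/3.0058 = 2.6615
df = 40, t-critical = ±2.704
Decision: fail to reject H₀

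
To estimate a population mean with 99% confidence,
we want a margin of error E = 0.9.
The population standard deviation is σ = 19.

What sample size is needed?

Answer: n = 2958

Derivation:
z_0.005 = 2.576
n = (z×σ/E)² = (2.576×19/0.9)²
n = 2957.4261
Round up: n = 2958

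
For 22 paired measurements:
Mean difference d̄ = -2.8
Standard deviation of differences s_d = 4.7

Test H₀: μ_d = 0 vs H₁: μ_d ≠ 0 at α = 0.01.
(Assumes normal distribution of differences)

Answer: t = -2.7944, fail to reject H₀

Derivation:
df = n - 1 = 21
SE = s_d/√n = 4.7/√22 = 1.0020
t = d̄/SE = -2.8/1.0020 = -2.7944
Critical value: t_{0.005,21} = ±2.831
p-value ≈ 0.0109
Decision: fail to reject H₀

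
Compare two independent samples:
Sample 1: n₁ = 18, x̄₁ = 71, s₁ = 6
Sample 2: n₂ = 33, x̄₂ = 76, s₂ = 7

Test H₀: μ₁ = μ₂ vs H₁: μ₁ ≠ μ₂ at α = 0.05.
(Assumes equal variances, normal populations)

Answer: t = -2.5583, reject H₀

Derivation:
Pooled variance: s²_p = [17×6² + 32×7²]/(49) = 44.4898
s_p = 6.6701
SE = s_p×√(1/n₁ + 1/n₂) = 6.6701×√(1/18 + 1/33) = 1.9544
t = (x̄₁ - x̄₂)/SE = (71 - 76)/1.9544 = -2.5583
df = 49, t-critical = ±2.010
Decision: reject H₀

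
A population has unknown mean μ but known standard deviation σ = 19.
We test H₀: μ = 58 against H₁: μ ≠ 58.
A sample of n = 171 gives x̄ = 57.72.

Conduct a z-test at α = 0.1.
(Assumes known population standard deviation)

Answer: z = -0.1927, fail to reject H₀

Derivation:
Standard error: SE = σ/√n = 19/√171 = 1.4530
z-statistic: z = (x̄ - μ₀)/SE = (57.72 - 58)/1.4530 = -0.1927
Critical value: ±1.645
p-value = 0.8472
Decision: fail to reject H₀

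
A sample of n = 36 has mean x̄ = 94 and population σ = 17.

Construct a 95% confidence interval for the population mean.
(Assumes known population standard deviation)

Confidence level: 95%, α = 0.05
z_0.025 = 1.960
SE = σ/√n = 17/√36 = 2.8333
Margin of error = 1.960 × 2.8333 = 5.5533
CI: x̄ ± margin = 94 ± 5.5533
CI: (88.4467, 99.5533)

Answer: (88.4467, 99.5533)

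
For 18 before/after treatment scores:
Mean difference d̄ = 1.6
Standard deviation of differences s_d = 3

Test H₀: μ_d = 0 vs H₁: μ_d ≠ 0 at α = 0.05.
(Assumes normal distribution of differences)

Answer: t = 2.2628, reject H₀

Derivation:
df = n - 1 = 17
SE = s_d/√n = 3/√18 = 0.7071
t = d̄/SE = 1.6/0.7071 = 2.2628
Critical value: t_{0.025,17} = ±2.110
p-value ≈ 0.0370
Decision: reject H₀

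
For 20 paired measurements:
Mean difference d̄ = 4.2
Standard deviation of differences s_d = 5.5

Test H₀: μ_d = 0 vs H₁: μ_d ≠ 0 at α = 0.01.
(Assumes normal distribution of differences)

Answer: t = 3.4152, reject H₀

Derivation:
df = n - 1 = 19
SE = s_d/√n = 5.5/√20 = 1.2298
t = d̄/SE = 4.2/1.2298 = 3.4152
Critical value: t_{0.005,19} = ±2.861
p-value ≈ 0.0029
Decision: reject H₀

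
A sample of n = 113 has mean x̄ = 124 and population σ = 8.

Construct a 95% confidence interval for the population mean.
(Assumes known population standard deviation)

Confidence level: 95%, α = 0.05
z_0.025 = 1.960
SE = σ/√n = 8/√113 = 0.7526
Margin of error = 1.960 × 0.7526 = 1.4751
CI: x̄ ± margin = 124 ± 1.4751
CI: (122.5249, 125.4751)

Answer: (122.5249, 125.4751)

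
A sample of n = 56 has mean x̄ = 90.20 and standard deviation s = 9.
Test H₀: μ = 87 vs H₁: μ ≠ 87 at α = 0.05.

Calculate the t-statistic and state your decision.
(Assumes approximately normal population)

df = n - 1 = 55
SE = s/√n = 9/√56 = 1.2027
t = (x̄ - μ₀)/SE = (90.20 - 87)/1.2027 = 2.6607
Critical value: t_{0.025,55} = ±2.004
p-value ≈ 0.0102
Decision: reject H₀

Answer: t = 2.6607, reject H₀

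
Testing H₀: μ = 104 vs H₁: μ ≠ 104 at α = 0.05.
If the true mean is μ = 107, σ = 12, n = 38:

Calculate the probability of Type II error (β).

SE = σ/√n = 12/√38 = 1.9467
Critical values: μ₀ ± z_0.025×SE = 104 ± 1.960×1.9467
Acceptance region: (100.1845, 107.8155)
Under H₁ (μ = 107): z_high = (107.8155 - 107)/1.9467 = 0.4189, z_low = (100.1845 - 107)/1.9467 = -3.5011
β = P(not reject | H₁) = Φ(0.4189) - Φ(-3.5011) ≈ 0.6621

Answer: β ≈ 0.6621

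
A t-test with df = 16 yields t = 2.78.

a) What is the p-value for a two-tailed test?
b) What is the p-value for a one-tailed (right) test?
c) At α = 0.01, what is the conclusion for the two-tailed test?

Answer: a) 0.0134, b) 0.0067, c) fail to reject H₀

Derivation:
Using t-distribution with df = 16:
a) Two-tailed: p = 2×P(T > 2.78) = 0.0134
b) One-tailed: p = P(T > 2.78) = 0.0067
c) 0.0134 ≥ 0.01, fail to reject H₀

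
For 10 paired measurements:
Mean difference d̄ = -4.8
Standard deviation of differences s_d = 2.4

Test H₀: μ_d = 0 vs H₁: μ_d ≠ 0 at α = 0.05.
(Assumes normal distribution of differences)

df = n - 1 = 9
SE = s_d/√n = 2.4/√10 = 0.7589
t = d̄/SE = -4.8/0.7589 = -6.3249
Critical value: t_{0.025,9} = ±2.262
p-value ≈ 0.0001
Decision: reject H₀

Answer: t = -6.3249, reject H₀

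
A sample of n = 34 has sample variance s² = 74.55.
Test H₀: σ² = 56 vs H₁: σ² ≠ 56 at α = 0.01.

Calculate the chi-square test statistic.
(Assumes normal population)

Answer: χ² = 43.9312, fail to reject H₀

Derivation:
df = n - 1 = 33
χ² = (n-1)s²/σ₀² = 33×74.55/56 = 43.9312
Critical values: χ²_{0.995,33} = 15.815, χ²_{0.005,33} = 57.648
Rejection region: χ² < 15.815 or χ² > 57.648
Decision: fail to reject H₀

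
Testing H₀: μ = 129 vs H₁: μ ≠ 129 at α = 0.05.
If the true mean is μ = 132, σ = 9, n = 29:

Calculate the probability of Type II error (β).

Answer: β ≈ 0.5654

Derivation:
SE = σ/√n = 9/√29 = 1.6713
Critical values: μ₀ ± z_0.025×SE = 129 ± 1.960×1.6713
Acceptance region: (125.7243, 132.2757)
Under H₁ (μ = 132): z_high = (132.2757 - 132)/1.6713 = 0.1650, z_low = (125.7243 - 132)/1.6713 = -3.7550
β = P(not reject | H₁) = Φ(0.1650) - Φ(-3.7550) ≈ 0.5654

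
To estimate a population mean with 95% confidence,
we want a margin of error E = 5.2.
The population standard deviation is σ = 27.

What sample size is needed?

Answer: n = 104

Derivation:
z_0.025 = 1.960
n = (z×σ/E)² = (1.960×27/5.2)²
n = 103.5698
Round up: n = 104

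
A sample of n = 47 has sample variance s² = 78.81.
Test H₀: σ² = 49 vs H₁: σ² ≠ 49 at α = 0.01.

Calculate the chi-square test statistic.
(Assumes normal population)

df = n - 1 = 46
χ² = (n-1)s²/σ₀² = 46×78.81/49 = 73.9849
Critical values: χ²_{0.995,46} = 25.041, χ²_{0.005,46} = 74.437
Rejection region: χ² < 25.041 or χ² > 74.437
Decision: fail to reject H₀

Answer: χ² = 73.9849, fail to reject H₀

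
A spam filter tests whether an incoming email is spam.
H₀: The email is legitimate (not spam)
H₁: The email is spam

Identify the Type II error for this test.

Type I error: rejecting H₀ when it is actually true (false positive).
Type II error: failing to reject H₀ when H₁ is actually true (false negative).

Answer: Letting a spam email through to the inbox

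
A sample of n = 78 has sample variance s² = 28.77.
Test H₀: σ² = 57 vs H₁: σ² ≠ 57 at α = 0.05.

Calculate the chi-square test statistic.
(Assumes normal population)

df = n - 1 = 77
χ² = (n-1)s²/σ₀² = 77×28.77/57 = 38.8647
Critical values: χ²_{0.975,77} = 54.623, χ²_{0.025,77} = 103.158
Rejection region: χ² < 54.623 or χ² > 103.158
Decision: reject H₀

Answer: χ² = 38.8647, reject H₀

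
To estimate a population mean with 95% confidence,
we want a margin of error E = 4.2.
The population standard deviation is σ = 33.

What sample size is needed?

z_0.025 = 1.960
n = (z×σ/E)² = (1.960×33/4.2)²
n = 237.1600
Round up: n = 238

Answer: n = 238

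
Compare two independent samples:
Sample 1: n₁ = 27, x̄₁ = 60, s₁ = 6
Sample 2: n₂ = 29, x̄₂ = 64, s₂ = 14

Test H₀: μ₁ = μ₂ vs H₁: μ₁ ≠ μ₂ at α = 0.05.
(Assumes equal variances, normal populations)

Answer: t = -1.3713, fail to reject H₀

Derivation:
Pooled variance: s²_p = [26×6² + 28×14²]/(54) = 118.9630
s_p = 10.9070
SE = s_p×√(1/n₁ + 1/n₂) = 10.9070×√(1/27 + 1/29) = 2.9169
t = (x̄₁ - x̄₂)/SE = (60 - 64)/2.9169 = -1.3713
df = 54, t-critical = ±2.005
Decision: fail to reject H₀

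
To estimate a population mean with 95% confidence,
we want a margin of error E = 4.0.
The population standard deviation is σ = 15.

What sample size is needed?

Answer: n = 55

Derivation:
z_0.025 = 1.960
n = (z×σ/E)² = (1.960×15/4.0)²
n = 54.0225
Round up: n = 55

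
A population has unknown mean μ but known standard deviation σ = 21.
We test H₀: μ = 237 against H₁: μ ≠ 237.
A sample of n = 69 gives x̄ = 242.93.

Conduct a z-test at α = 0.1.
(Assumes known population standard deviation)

Answer: z = 2.3456, reject H₀

Derivation:
Standard error: SE = σ/√n = 21/√69 = 2.5281
z-statistic: z = (x̄ - μ₀)/SE = (242.93 - 237)/2.5281 = 2.3456
Critical value: ±1.645
p-value = 0.0190
Decision: reject H₀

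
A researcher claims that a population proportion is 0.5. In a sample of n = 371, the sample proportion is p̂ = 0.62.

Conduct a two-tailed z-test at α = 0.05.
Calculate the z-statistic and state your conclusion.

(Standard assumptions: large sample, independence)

H₀: p = 0.5, H₁: p ≠ 0.5
Standard error: SE = √(p₀(1-p₀)/n) = √(0.5×0.5/371) = 0.025959
z-statistic: z = (p̂ - p₀)/SE = (0.62 - 0.5)/0.025959 = 4.6227
Critical value: z_0.025 = ±1.960
p-value < 0.0001
Decision: reject H₀ at α = 0.05

Answer: z = 4.6227, reject H₀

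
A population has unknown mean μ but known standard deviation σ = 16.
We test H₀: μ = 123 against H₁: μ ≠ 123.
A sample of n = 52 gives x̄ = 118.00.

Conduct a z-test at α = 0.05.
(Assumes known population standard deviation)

Standard error: SE = σ/√n = 16/√52 = 2.2188
z-statistic: z = (x̄ - μ₀)/SE = (118.00 - 123)/2.2188 = -2.2535
Critical value: ±1.960
p-value = 0.0242
Decision: reject H₀

Answer: z = -2.2535, reject H₀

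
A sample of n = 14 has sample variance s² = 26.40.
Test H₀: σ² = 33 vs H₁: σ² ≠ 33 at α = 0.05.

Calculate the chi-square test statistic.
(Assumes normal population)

Answer: χ² = 10.4000, fail to reject H₀

Derivation:
df = n - 1 = 13
χ² = (n-1)s²/σ₀² = 13×26.40/33 = 10.4000
Critical values: χ²_{0.975,13} = 5.009, χ²_{0.025,13} = 24.736
Rejection region: χ² < 5.009 or χ² > 24.736
Decision: fail to reject H₀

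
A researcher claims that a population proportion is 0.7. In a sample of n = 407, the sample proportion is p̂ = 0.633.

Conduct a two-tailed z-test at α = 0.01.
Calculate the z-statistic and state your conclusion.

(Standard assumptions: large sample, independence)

Answer: z = -2.9496, reject H₀

Derivation:
H₀: p = 0.7, H₁: p ≠ 0.7
Standard error: SE = √(p₀(1-p₀)/n) = √(0.7×0.3/407) = 0.022715
z-statistic: z = (p̂ - p₀)/SE = (0.633 - 0.7)/0.022715 = -2.9496
Critical value: z_0.005 = ±2.576
p-value = 0.0032
Decision: reject H₀ at α = 0.01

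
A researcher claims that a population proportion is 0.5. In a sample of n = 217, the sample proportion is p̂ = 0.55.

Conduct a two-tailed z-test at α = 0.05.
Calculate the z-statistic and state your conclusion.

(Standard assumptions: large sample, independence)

H₀: p = 0.5, H₁: p ≠ 0.5
Standard error: SE = √(p₀(1-p₀)/n) = √(0.5×0.5/217) = 0.033942
z-statistic: z = (p̂ - p₀)/SE = (0.55 - 0.5)/0.033942 = 1.4731
Critical value: z_0.025 = ±1.960
p-value = 0.1407
Decision: fail to reject H₀ at α = 0.05

Answer: z = 1.4731, fail to reject H₀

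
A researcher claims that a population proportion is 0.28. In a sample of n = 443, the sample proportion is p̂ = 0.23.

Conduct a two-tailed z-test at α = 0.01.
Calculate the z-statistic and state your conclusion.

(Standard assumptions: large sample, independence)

Answer: z = -2.3438, fail to reject H₀

Derivation:
H₀: p = 0.28, H₁: p ≠ 0.28
Standard error: SE = √(p₀(1-p₀)/n) = √(0.28×0.72/443) = 0.021333
z-statistic: z = (p̂ - p₀)/SE = (0.23 - 0.28)/0.021333 = -2.3438
Critical value: z_0.005 = ±2.576
p-value = 0.0191
Decision: fail to reject H₀ at α = 0.01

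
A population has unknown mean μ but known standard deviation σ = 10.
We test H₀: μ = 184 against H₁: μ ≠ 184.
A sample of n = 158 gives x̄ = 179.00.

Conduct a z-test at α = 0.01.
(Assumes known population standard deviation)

Standard error: SE = σ/√n = 10/√158 = 0.7956
z-statistic: z = (x̄ - μ₀)/SE = (179.00 - 184)/0.7956 = -6.2846
Critical value: ±2.576
p-value < 0.0001
Decision: reject H₀

Answer: z = -6.2846, reject H₀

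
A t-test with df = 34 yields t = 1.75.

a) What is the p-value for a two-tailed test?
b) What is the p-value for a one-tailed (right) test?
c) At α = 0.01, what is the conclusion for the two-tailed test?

Answer: a) 0.0891, b) 0.0446, c) fail to reject H₀

Derivation:
Using t-distribution with df = 34:
a) Two-tailed: p = 2×P(T > 1.75) = 0.0891
b) One-tailed: p = P(T > 1.75) = 0.0446
c) 0.0891 ≥ 0.01, fail to reject H₀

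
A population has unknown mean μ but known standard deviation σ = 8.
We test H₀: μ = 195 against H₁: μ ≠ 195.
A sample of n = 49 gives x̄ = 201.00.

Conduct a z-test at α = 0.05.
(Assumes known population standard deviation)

Answer: z = 5.2498, reject H₀

Derivation:
Standard error: SE = σ/√n = 8/√49 = 1.1429
z-statistic: z = (x̄ - μ₀)/SE = (201.00 - 195)/1.1429 = 5.2498
Critical value: ±1.960
p-value < 0.0001
Decision: reject H₀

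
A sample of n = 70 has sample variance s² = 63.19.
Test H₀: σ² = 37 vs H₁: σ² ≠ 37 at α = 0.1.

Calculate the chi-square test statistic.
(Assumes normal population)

Answer: χ² = 117.8408, reject H₀

Derivation:
df = n - 1 = 69
χ² = (n-1)s²/σ₀² = 69×63.19/37 = 117.8408
Critical values: χ²_{0.95,69} = 50.879, χ²_{0.05,69} = 89.391
Rejection region: χ² < 50.879 or χ² > 89.391
Decision: reject H₀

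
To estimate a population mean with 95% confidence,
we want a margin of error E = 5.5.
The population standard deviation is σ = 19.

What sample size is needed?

Answer: n = 46

Derivation:
z_0.025 = 1.960
n = (z×σ/E)² = (1.960×19/5.5)²
n = 45.8452
Round up: n = 46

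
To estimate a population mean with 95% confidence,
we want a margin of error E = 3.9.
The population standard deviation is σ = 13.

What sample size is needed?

z_0.025 = 1.960
n = (z×σ/E)² = (1.960×13/3.9)²
n = 42.6844
Round up: n = 43

Answer: n = 43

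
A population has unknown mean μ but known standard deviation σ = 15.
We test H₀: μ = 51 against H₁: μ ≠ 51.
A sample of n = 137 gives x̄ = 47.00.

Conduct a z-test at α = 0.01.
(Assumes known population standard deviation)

Standard error: SE = σ/√n = 15/√137 = 1.2815
z-statistic: z = (x̄ - μ₀)/SE = (47.00 - 51)/1.2815 = -3.1213
Critical value: ±2.576
p-value = 0.0018
Decision: reject H₀

Answer: z = -3.1213, reject H₀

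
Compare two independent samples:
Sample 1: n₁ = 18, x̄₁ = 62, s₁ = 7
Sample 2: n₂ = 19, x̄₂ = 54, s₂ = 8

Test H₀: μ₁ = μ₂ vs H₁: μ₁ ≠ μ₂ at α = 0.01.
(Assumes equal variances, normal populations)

Pooled variance: s²_p = [17×7² + 18×8²]/(35) = 56.7143
s_p = 7.5309
SE = s_p×√(1/n₁ + 1/n₂) = 7.5309×√(1/18 + 1/19) = 2.4770
t = (x̄₁ - x̄₂)/SE = (62 - 54)/2.4770 = 3.2297
df = 35, t-critical = ±2.724
Decision: reject H₀

Answer: t = 3.2297, reject H₀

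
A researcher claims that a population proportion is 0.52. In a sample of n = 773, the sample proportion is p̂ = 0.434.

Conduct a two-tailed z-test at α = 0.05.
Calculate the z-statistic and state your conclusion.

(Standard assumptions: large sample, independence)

Answer: z = -4.7860, reject H₀

Derivation:
H₀: p = 0.52, H₁: p ≠ 0.52
Standard error: SE = √(p₀(1-p₀)/n) = √(0.52×0.48/773) = 0.017969
z-statistic: z = (p̂ - p₀)/SE = (0.434 - 0.52)/0.017969 = -4.7860
Critical value: z_0.025 = ±1.960
p-value < 0.0001
Decision: reject H₀ at α = 0.05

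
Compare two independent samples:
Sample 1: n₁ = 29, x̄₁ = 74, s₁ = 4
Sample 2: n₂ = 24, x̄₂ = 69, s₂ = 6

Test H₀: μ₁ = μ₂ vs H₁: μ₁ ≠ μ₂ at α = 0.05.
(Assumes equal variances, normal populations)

Answer: t = 3.6224, reject H₀

Derivation:
Pooled variance: s²_p = [28×4² + 23×6²]/(51) = 25.0196
s_p = 5.0020
SE = s_p×√(1/n₁ + 1/n₂) = 5.0020×√(1/29 + 1/24) = 1.3803
t = (x̄₁ - x̄₂)/SE = (74 - 69)/1.3803 = 3.6224
df = 51, t-critical = ±2.008
Decision: reject H₀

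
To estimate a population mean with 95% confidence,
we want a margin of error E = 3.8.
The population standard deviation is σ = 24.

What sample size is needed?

z_0.025 = 1.960
n = (z×σ/E)² = (1.960×24/3.8)²
n = 153.2383
Round up: n = 154

Answer: n = 154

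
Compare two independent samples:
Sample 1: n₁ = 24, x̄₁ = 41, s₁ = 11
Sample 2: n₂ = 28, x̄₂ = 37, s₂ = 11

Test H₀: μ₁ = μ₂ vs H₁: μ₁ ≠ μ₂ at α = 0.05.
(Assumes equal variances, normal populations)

Answer: t = 1.3072, fail to reject H₀

Derivation:
Pooled variance: s²_p = [23×11² + 27×11²]/(50) = 121.0000
s_p = 11.0000
SE = s_p×√(1/n₁ + 1/n₂) = 11.0000×√(1/24 + 1/28) = 3.0599
t = (x̄₁ - x̄₂)/SE = (41 - 37)/3.0599 = 1.3072
df = 50, t-critical = ±2.009
Decision: fail to reject H₀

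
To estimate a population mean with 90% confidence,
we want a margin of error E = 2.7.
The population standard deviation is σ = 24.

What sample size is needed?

z_0.05 = 1.645
n = (z×σ/E)² = (1.645×24/2.7)²
n = 213.8094
Round up: n = 214

Answer: n = 214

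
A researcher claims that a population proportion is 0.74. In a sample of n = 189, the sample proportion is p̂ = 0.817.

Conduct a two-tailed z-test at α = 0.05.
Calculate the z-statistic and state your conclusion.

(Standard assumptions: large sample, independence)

H₀: p = 0.74, H₁: p ≠ 0.74
Standard error: SE = √(p₀(1-p₀)/n) = √(0.74×0.26/189) = 0.031906
z-statistic: z = (p̂ - p₀)/SE = (0.817 - 0.74)/0.031906 = 2.4133
Critical value: z_0.025 = ±1.960
p-value = 0.0158
Decision: reject H₀ at α = 0.05

Answer: z = 2.4133, reject H₀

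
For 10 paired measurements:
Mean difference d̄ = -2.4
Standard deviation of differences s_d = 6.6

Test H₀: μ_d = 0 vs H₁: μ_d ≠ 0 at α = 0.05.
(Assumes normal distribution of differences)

Answer: t = -1.1499, fail to reject H₀

Derivation:
df = n - 1 = 9
SE = s_d/√n = 6.6/√10 = 2.0871
t = d̄/SE = -2.4/2.0871 = -1.1499
Critical value: t_{0.025,9} = ±2.262
p-value ≈ 0.2798
Decision: fail to reject H₀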